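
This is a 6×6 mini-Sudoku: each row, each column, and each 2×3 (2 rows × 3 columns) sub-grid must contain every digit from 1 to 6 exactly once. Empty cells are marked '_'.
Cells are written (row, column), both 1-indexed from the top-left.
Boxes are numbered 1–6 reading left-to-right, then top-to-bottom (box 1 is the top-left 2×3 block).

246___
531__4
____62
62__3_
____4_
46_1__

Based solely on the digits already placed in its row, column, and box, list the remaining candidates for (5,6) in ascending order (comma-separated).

3,5,6

Row 5 already contains {4}.
Column 6 already contains {2, 4}.
Its 2×3 block (box 6) already contains {1, 4}.
Removing those from 1–6 leaves {3, 5, 6} as the candidates for (5,6).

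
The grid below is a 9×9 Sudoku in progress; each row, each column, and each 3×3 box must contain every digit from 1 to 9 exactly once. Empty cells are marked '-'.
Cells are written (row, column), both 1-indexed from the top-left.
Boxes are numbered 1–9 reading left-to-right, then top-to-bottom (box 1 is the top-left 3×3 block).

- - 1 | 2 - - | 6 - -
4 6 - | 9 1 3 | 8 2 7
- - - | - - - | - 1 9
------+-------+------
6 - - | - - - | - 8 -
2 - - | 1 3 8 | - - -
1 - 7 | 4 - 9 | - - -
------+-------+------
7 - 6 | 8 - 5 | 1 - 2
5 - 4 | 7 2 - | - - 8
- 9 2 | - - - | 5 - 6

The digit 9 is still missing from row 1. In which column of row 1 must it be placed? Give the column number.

Consider where 9 can go in row 1.
(1,2) is out (column 2 already has a 9).
(1,5) is out (box 2 already has a 9).
(1,6) is out (column 6 already has a 9).
(1,8) is out (box 3 already has a 9).
(1,9) is out (column 9 already has a 9).
So the only cell in row 1 that can hold 9 is (1,1).
That is column 1.

1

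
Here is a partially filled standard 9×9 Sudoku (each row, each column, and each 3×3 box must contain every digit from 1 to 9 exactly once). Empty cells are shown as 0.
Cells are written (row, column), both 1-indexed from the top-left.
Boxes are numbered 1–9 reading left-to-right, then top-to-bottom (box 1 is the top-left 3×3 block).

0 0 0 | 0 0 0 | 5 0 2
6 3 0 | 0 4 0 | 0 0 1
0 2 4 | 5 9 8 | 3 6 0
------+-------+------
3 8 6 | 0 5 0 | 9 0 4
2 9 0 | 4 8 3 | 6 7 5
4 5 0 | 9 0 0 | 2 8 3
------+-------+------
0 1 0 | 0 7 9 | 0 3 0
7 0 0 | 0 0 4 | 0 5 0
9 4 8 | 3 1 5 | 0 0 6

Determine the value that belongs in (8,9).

9

Cell (8,9) itself could take any of {8, 9} by direct elimination.
Consider where 9 can go in box 9.
(7,7) is out (row 7 already has a 9).
(7,9) is out (row 7 already has a 9).
(8,7) is out (column 7 already has a 9).
(9,7) is out (row 9 already has a 9).
(9,8) is out (row 9 already has a 9).
So the only cell in box 9 that can hold 9 is (8,9).
Therefore (8,9) = 9.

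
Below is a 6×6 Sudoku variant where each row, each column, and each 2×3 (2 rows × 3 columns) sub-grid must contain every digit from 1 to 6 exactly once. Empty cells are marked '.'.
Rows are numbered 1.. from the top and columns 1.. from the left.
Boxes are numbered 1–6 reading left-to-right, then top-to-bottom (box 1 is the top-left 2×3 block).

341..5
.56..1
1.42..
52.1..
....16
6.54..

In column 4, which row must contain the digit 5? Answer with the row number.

5

Consider where 5 can go in column 4.
row 1, column 4 is out (row 1 already has a 5).
row 2, column 4 is out (row 2 already has a 5).
So the only cell in column 4 that can hold 5 is row 5, column 4.
That is row 5.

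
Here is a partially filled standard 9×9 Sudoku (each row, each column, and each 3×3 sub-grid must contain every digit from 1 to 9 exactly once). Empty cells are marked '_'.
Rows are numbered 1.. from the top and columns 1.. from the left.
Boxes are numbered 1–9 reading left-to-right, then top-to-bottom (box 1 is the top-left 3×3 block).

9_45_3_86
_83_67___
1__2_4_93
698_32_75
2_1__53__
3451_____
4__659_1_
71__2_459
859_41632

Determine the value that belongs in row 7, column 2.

Cell row 7, column 2 itself could take any of {2, 3} by direct elimination.
Consider where 3 can go in row 7.
row 7, column 3 is out (column 3 already has a 3).
row 7, column 7 is out (column 7 already has a 3).
row 7, column 9 is out (column 9 already has a 3).
So the only cell in row 7 that can hold 3 is row 7, column 2.
Therefore row 7, column 2 = 3.

3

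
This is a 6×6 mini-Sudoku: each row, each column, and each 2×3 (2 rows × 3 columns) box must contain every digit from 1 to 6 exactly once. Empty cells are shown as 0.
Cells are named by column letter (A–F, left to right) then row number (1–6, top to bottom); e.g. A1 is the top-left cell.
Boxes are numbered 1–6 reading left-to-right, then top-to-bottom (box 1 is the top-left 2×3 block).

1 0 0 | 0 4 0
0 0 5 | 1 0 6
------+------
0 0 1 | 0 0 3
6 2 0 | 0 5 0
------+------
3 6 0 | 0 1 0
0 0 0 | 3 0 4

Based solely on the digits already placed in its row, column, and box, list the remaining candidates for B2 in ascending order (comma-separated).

3,4

Row 2 already contains {1, 5, 6}.
Column B already contains {2, 6}.
Its 2×3 block (box 1) already contains {1, 5}.
Removing those from 1–6 leaves {3, 4} as the candidates for B2.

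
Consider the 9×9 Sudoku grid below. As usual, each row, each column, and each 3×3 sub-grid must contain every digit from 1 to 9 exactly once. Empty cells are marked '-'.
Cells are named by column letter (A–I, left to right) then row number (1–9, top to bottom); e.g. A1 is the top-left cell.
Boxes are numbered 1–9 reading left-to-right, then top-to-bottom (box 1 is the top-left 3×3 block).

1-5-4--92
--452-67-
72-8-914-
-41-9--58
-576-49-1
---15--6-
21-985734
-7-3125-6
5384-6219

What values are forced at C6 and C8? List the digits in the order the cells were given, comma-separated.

2,9

For C6:
  Consider where 2 can go in box 4.
  A4 is out (column A already has a 2).
  A5 is out (column A already has a 2).
  A6 is out (column A already has a 2).
  B6 is out (column B already has a 2).
  So the only cell in box 4 that can hold 2 is C6.
  So C6 = 2.
For C8:
  Row 8 already contains {1, 2, 3, 5, 6, 7}.
  Column C already contains {1, 4, 5, 7, 8}.
  Its 3×3 block (box 7) already contains {1, 2, 3, 5, 7, 8}.
  The only value from 1–9 not eliminated is 9, so C8 = 9.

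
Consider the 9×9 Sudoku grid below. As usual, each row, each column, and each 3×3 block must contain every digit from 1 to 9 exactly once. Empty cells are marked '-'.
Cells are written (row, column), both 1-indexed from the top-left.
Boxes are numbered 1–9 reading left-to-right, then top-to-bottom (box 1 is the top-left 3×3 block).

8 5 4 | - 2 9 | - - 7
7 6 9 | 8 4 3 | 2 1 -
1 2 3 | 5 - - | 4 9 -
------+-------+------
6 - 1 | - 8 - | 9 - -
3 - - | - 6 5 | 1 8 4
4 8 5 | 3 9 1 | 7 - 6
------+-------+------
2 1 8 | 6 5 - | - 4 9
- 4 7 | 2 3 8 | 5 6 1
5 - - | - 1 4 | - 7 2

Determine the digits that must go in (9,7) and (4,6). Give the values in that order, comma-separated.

8,2

For (9,7):
  Consider where 8 can go in box 9.
  (7,7) is out (row 7 already has a 8).
  So the only cell in box 9 that can hold 8 is (9,7).
  So (9,7) = 8.
For (4,6):
  Consider where 2 can go in column 6.
  (3,6) is out (row 3 already has a 2).
  (7,6) is out (row 7 already has a 2).
  So the only cell in column 6 that can hold 2 is (4,6).
  So (4,6) = 2.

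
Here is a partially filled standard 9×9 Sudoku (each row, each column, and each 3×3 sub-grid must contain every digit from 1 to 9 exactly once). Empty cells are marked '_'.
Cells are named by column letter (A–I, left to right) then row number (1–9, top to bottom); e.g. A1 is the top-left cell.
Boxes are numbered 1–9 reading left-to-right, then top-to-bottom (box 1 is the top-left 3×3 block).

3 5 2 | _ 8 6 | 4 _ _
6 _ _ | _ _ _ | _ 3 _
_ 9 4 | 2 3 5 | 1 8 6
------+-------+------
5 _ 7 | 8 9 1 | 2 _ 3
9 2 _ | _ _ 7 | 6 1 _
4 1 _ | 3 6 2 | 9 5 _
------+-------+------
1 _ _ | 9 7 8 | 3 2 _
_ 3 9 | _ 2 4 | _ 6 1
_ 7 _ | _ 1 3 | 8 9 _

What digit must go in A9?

Row 9 already contains {1, 3, 7, 8, 9}.
Column A already contains {1, 3, 4, 5, 6, 9}.
Its 3×3 block (box 7) already contains {1, 3, 7, 9}.
The only value from 1–9 not eliminated is 2, so A9 = 2.

2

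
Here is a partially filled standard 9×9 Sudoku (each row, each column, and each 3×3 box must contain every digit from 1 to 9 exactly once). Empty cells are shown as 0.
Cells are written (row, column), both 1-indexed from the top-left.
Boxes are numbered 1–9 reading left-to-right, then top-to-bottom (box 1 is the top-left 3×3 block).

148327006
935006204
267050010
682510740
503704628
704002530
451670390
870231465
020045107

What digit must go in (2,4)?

Cell (2,4) itself could take any of {1, 8} by direct elimination.
Consider where 1 can go in row 2.
(2,5) is out (column 5 already has a 1).
(2,8) is out (column 8 already has a 1).
So the only cell in row 2 that can hold 1 is (2,4).
Therefore (2,4) = 1.

1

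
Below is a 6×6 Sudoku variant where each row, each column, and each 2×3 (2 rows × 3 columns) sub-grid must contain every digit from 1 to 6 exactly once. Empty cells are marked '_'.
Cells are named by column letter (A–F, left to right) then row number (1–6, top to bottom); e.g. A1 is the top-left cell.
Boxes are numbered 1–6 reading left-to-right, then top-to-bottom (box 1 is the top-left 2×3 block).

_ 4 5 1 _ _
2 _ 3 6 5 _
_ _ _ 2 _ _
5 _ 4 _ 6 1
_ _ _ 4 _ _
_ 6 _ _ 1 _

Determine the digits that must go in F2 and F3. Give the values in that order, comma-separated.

For F2:
  Row 2 already contains {2, 3, 5, 6}.
  Column F already contains {1}.
  Its 2×3 block (box 2) already contains {1, 5, 6}.
  The only value from 1–6 not eliminated is 4, so F2 = 4.
For F3:
  Consider where 5 can go in row 3.
  A3 is out (column A already has a 5).
  B3 is out (box 3 already has a 5).
  C3 is out (column C already has a 5).
  E3 is out (column E already has a 5).
  So the only cell in row 3 that can hold 5 is F3.
  So F3 = 5.

4,5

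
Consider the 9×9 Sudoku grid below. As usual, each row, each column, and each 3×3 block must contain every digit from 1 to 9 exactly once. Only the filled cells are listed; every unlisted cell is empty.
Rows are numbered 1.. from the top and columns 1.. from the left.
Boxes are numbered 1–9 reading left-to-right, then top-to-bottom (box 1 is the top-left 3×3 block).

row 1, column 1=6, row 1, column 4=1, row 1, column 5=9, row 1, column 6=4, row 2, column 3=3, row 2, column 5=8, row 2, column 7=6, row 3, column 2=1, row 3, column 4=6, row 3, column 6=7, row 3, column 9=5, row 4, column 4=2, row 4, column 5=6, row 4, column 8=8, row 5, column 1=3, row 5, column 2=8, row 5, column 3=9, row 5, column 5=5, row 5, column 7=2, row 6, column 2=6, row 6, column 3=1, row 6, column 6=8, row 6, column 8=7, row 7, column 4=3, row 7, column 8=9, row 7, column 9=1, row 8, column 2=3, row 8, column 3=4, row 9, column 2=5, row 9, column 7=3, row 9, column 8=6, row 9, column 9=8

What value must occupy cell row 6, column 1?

2

Cell row 6, column 1 itself could take any of {2, 4, 5} by direct elimination.
Consider where 2 can go in box 4.
row 4, column 1 is out (row 4 already has a 2).
row 4, column 2 is out (row 4 already has a 2).
row 4, column 3 is out (row 4 already has a 2).
So the only cell in box 4 that can hold 2 is row 6, column 1.
Therefore row 6, column 1 = 2.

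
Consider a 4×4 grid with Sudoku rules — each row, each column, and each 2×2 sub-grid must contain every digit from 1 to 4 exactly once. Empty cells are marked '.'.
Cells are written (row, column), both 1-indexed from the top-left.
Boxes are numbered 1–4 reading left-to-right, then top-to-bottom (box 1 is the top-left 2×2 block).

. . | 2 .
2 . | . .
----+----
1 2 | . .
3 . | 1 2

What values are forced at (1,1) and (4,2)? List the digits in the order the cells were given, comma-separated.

For (1,1):
  Row 1 already contains {2}.
  Column 1 already contains {1, 2, 3}.
  Its 2×2 block (box 1) already contains {2}.
  The only value from 1–4 not eliminated is 4, so (1,1) = 4.
For (4,2):
  Row 4 already contains {1, 2, 3}.
  Column 2 already contains {2}.
  Its 2×2 block (box 3) already contains {1, 2, 3}.
  The only value from 1–4 not eliminated is 4, so (4,2) = 4.

4,4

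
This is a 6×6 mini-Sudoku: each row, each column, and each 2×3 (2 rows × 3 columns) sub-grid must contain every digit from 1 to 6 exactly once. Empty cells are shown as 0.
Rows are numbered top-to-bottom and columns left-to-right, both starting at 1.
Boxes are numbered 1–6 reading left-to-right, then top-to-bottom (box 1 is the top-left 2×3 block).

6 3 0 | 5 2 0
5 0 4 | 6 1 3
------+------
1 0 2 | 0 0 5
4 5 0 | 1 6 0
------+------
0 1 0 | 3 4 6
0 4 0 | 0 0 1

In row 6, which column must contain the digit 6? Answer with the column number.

3

Consider where 6 can go in row 6.
R6C1 is out (column 1 already has a 6).
R6C4 is out (column 4 already has a 6).
R6C5 is out (column 5 already has a 6).
So the only cell in row 6 that can hold 6 is R6C3.
That is column 3.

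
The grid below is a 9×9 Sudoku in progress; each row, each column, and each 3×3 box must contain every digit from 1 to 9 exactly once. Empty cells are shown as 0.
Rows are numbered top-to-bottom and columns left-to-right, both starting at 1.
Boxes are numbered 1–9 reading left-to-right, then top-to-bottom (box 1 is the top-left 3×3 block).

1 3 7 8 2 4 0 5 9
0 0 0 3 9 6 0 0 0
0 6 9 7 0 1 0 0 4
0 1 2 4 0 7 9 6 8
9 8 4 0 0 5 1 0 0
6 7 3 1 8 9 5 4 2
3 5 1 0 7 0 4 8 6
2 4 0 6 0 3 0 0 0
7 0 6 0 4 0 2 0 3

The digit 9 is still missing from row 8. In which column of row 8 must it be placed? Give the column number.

8

Consider where 9 can go in row 8.
R8C3 is out (column 3 already has a 9).
R8C5 is out (column 5 already has a 9).
R8C7 is out (column 7 already has a 9).
R8C9 is out (column 9 already has a 9).
So the only cell in row 8 that can hold 9 is R8C8.
That is column 8.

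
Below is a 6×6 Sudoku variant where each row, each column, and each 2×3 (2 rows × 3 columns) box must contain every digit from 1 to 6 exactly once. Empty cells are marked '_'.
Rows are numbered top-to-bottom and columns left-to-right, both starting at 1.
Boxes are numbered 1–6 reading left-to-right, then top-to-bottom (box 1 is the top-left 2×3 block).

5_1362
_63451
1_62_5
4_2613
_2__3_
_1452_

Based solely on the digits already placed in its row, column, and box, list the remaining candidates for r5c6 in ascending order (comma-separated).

Row 5 already contains {2, 3}.
Column 6 already contains {1, 2, 3, 5}.
Its 2×3 block (box 6) already contains {2, 3, 5}.
Removing those from 1–6 leaves {4, 6} as the candidates for r5c6.

4,6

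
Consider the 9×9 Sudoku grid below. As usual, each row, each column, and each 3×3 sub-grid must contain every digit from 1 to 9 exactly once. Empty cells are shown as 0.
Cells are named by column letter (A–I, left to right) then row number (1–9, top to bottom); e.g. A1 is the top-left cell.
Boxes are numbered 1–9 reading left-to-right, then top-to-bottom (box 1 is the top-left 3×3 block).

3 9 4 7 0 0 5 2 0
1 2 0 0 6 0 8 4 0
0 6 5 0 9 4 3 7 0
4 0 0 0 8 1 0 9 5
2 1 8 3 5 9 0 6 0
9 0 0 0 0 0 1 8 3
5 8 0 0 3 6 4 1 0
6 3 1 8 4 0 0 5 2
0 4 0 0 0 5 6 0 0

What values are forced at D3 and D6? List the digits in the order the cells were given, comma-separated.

2,4

For D3:
  Consider where 2 can go in box 2.
  E1 is out (row 1 already has a 2).
  F1 is out (row 1 already has a 2).
  D2 is out (row 2 already has a 2).
  F2 is out (row 2 already has a 2).
  So the only cell in box 2 that can hold 2 is D3.
  So D3 = 2.
For D6:
  Consider where 4 can go in row 6.
  B6 is out (column B already has a 4).
  C6 is out (column C already has a 4).
  E6 is out (column E already has a 4).
  F6 is out (column F already has a 4).
  So the only cell in row 6 that can hold 4 is D6.
  So D6 = 4.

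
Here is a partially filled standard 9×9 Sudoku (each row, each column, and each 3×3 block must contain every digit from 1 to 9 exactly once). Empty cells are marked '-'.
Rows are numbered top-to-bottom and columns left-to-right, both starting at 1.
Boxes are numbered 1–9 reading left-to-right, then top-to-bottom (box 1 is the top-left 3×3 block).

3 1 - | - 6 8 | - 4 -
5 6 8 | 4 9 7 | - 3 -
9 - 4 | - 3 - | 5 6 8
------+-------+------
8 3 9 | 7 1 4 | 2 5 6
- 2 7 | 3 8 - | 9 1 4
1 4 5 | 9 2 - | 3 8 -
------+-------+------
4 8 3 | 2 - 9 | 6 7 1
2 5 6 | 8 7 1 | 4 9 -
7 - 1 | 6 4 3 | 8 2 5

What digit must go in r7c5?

5

Row 7 already contains {1, 2, 3, 4, 6, 7, 8, 9}.
Column 5 already contains {1, 2, 3, 4, 6, 7, 8, 9}.
Its 3×3 block (box 8) already contains {1, 2, 3, 4, 6, 7, 8, 9}.
The only value from 1–9 not eliminated is 5, so r7c5 = 5.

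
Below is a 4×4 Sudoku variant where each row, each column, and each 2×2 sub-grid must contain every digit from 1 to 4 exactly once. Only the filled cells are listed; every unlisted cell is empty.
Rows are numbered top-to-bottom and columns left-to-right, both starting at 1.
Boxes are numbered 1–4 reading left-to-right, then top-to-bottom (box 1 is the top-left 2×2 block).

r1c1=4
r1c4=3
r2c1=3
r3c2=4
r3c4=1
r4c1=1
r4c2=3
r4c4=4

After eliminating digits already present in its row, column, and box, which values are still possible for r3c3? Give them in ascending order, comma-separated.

Row 3 already contains {1, 4}.
Column 3 already contains {}.
Its 2×2 block (box 4) already contains {1, 4}.
Removing those from 1–4 leaves {2, 3} as the candidates for r3c3.

2,3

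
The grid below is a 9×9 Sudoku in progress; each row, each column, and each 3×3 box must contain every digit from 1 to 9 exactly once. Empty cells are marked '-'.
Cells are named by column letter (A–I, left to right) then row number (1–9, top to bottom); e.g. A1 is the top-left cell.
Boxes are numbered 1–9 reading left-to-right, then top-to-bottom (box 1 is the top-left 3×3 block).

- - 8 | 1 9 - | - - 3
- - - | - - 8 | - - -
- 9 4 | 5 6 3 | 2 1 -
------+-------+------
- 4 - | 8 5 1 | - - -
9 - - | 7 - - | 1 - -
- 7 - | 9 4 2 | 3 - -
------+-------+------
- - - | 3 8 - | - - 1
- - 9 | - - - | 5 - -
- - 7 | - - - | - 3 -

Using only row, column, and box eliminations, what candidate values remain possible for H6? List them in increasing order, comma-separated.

Row 6 already contains {2, 3, 4, 7, 9}.
Column H already contains {1, 3}.
Its 3×3 block (box 6) already contains {1, 3}.
Removing those from 1–9 leaves {5, 6, 8} as the candidates for H6.

5,6,8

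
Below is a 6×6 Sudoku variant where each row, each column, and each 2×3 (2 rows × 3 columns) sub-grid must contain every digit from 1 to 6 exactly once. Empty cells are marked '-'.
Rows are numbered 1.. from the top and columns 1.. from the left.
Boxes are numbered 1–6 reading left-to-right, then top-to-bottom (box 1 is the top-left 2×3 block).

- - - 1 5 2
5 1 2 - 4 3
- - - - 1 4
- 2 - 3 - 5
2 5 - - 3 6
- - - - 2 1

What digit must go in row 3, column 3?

Cell row 3, column 3 itself could take any of {3, 5, 6} by direct elimination.
Consider where 5 can go in box 3.
row 3, column 1 is out (column 1 already has a 5).
row 3, column 2 is out (column 2 already has a 5).
row 4, column 1 is out (row 4 already has a 5).
row 4, column 3 is out (row 4 already has a 5).
So the only cell in box 3 that can hold 5 is row 3, column 3.
Therefore row 3, column 3 = 5.

5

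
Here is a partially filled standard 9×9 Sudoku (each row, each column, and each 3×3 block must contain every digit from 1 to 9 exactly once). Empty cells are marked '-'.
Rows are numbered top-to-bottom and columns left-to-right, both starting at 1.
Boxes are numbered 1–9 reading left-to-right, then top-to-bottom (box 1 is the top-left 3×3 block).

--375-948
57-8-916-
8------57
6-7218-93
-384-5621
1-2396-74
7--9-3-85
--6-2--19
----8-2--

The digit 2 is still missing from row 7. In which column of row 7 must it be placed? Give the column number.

2

Consider where 2 can go in row 7.
R7C3 is out (column 3 already has a 2).
R7C5 is out (column 5 already has a 2).
R7C7 is out (column 7 already has a 2).
So the only cell in row 7 that can hold 2 is R7C2.
That is column 2.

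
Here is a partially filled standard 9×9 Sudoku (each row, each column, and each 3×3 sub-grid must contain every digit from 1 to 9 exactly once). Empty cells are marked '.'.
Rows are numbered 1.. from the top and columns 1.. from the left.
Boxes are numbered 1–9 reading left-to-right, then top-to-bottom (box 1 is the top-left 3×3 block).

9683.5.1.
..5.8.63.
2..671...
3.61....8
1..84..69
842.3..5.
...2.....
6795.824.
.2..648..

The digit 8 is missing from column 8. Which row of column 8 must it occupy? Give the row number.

Consider where 8 can go in column 8.
row 4, column 8 is out (row 4 already has a 8).
row 7, column 8 is out (box 9 already has a 8).
row 9, column 8 is out (row 9 already has a 8).
So the only cell in column 8 that can hold 8 is row 3, column 8.
That is row 3.

3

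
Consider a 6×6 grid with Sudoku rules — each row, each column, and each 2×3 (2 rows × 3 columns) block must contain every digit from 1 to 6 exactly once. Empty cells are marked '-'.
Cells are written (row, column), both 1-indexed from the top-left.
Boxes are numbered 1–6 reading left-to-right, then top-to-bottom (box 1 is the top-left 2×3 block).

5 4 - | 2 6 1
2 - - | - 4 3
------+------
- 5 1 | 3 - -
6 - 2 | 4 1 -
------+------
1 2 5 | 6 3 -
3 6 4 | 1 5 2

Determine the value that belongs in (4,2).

3

Row 4 already contains {1, 2, 4, 6}.
Column 2 already contains {2, 4, 5, 6}.
Its 2×3 block (box 3) already contains {1, 2, 5, 6}.
The only value from 1–6 not eliminated is 3, so (4,2) = 3.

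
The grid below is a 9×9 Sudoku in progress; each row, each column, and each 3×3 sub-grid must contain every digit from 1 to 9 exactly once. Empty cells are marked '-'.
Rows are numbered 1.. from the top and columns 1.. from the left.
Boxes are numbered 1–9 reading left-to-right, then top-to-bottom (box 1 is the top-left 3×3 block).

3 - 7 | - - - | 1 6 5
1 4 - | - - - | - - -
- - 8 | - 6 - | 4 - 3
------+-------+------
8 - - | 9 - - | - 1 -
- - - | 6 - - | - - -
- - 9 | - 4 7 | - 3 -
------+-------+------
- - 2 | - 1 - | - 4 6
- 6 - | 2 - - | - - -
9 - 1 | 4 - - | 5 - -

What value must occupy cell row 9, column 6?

Cell row 9, column 6 itself could take any of {3, 6, 8} by direct elimination.
Consider where 6 can go in column 6.
row 1, column 6 is out (row 1 already has a 6). row 2, column 6 is out (box 2 already has a 6). row 3, column 6 is out (row 3 already has a 6). row 4, column 6 is out (box 5 already has a 6). The remaining empty cells in column 6 are similarly blocked.
So the only cell in column 6 that can hold 6 is row 9, column 6.
Therefore row 9, column 6 = 6.

6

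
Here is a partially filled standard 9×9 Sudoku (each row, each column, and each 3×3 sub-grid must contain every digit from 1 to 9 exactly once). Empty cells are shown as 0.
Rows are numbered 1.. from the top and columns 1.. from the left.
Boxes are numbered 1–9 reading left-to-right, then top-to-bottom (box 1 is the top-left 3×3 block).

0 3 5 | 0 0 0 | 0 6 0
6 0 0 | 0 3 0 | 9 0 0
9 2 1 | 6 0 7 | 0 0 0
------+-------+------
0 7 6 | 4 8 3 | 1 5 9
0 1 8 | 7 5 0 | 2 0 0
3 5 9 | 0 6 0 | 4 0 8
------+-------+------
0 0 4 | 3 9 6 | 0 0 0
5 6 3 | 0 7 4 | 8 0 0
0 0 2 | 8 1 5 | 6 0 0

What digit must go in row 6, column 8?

7

Row 6 already contains {3, 4, 5, 6, 8, 9}.
Column 8 already contains {5, 6}.
Its 3×3 block (box 6) already contains {1, 2, 4, 5, 8, 9}.
The only value from 1–9 not eliminated is 7, so row 6, column 8 = 7.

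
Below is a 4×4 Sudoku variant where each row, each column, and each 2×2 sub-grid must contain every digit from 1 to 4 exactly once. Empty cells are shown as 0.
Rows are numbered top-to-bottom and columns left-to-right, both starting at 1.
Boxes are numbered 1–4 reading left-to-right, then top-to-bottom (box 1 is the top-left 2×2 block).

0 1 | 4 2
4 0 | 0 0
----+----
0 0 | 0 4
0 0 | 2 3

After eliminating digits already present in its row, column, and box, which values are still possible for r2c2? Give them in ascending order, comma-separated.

2,3

Row 2 already contains {4}.
Column 2 already contains {1}.
Its 2×2 block (box 1) already contains {1, 4}.
Removing those from 1–4 leaves {2, 3} as the candidates for r2c2.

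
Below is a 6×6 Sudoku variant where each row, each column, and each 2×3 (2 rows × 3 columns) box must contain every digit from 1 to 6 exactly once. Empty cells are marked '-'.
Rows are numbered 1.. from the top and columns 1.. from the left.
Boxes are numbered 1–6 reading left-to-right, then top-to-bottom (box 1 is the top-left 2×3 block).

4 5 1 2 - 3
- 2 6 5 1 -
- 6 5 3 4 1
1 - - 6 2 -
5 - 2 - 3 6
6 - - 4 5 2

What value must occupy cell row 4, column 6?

5

Row 4 already contains {1, 2, 6}.
Column 6 already contains {1, 2, 3, 6}.
Its 2×3 block (box 4) already contains {1, 2, 3, 4, 6}.
The only value from 1–6 not eliminated is 5, so row 4, column 6 = 5.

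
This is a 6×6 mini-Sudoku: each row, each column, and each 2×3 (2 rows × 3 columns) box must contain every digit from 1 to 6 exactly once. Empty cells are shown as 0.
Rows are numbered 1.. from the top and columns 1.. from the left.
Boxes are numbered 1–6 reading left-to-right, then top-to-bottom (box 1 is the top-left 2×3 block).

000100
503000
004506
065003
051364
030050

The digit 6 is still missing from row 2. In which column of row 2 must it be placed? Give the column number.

4

Consider where 6 can go in row 2.
row 2, column 2 is out (column 2 already has a 6).
row 2, column 5 is out (column 5 already has a 6).
row 2, column 6 is out (column 6 already has a 6).
So the only cell in row 2 that can hold 6 is row 2, column 4.
That is column 4.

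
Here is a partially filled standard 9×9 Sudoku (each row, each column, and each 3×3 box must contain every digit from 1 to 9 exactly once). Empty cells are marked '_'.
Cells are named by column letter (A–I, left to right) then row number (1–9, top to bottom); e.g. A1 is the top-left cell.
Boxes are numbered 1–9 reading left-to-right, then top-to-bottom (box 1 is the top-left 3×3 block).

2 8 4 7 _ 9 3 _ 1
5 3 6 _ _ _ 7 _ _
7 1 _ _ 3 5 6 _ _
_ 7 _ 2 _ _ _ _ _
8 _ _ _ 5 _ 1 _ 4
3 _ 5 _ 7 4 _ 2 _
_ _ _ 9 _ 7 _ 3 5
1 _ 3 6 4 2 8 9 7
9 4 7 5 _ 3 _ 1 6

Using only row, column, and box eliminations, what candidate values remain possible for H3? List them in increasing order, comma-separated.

4,8

Row 3 already contains {1, 3, 5, 6, 7}.
Column H already contains {1, 2, 3, 9}.
Its 3×3 block (box 3) already contains {1, 3, 6, 7}.
Removing those from 1–9 leaves {4, 8} as the candidates for H3.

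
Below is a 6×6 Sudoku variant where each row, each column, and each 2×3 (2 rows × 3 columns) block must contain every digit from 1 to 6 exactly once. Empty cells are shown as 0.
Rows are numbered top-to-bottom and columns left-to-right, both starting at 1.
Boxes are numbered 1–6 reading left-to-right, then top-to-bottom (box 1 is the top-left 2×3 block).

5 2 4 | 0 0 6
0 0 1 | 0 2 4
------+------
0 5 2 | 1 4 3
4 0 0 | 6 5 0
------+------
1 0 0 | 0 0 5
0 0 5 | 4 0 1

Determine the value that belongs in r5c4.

Cell r5c4 itself could take any of {2, 3} by direct elimination.
Consider where 2 can go in box 6.
r5c5 is out (column 5 already has a 2).
r6c5 is out (column 5 already has a 2).
So the only cell in box 6 that can hold 2 is r5c4.
Therefore r5c4 = 2.

2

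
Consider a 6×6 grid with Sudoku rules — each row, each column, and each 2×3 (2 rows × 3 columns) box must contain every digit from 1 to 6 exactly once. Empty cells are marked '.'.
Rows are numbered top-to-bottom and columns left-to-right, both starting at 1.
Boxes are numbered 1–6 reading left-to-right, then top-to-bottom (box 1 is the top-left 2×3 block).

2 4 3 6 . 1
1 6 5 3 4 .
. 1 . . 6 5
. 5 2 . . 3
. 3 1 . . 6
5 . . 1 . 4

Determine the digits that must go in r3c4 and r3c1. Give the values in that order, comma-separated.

2,3

For r3c4:
  Consider where 2 can go in box 4.
  r4c4 is out (row 4 already has a 2).
  r4c5 is out (row 4 already has a 2).
  So the only cell in box 4 that can hold 2 is r3c4.
  So r3c4 = 2.
For r3c1:
  Consider where 3 can go in row 3.
  r3c3 is out (column 3 already has a 3).
  r3c4 is out (column 4 already has a 3).
  So the only cell in row 3 that can hold 3 is r3c1.
  So r3c1 = 3.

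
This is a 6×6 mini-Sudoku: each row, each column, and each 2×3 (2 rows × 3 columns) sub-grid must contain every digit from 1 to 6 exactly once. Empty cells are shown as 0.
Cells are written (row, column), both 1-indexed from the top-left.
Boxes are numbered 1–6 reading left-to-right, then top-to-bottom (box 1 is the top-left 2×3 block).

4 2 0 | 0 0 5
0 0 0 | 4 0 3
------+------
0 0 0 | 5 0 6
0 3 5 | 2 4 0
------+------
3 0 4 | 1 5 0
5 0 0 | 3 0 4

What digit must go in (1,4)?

Row 1 already contains {2, 4, 5}.
Column 4 already contains {1, 2, 3, 4, 5}.
Its 2×3 block (box 2) already contains {3, 4, 5}.
The only value from 1–6 not eliminated is 6, so (1,4) = 6.

6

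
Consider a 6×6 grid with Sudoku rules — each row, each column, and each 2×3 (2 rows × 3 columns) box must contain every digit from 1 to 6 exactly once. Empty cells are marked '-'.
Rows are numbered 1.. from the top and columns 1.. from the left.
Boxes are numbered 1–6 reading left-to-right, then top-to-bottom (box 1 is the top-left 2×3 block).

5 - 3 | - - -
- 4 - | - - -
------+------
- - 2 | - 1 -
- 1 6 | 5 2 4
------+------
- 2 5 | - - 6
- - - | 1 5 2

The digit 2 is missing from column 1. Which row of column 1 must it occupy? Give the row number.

2

Consider where 2 can go in column 1.
row 3, column 1 is out (row 3 already has a 2).
row 4, column 1 is out (row 4 already has a 2).
row 5, column 1 is out (row 5 already has a 2).
row 6, column 1 is out (row 6 already has a 2).
So the only cell in column 1 that can hold 2 is row 2, column 1.
That is row 2.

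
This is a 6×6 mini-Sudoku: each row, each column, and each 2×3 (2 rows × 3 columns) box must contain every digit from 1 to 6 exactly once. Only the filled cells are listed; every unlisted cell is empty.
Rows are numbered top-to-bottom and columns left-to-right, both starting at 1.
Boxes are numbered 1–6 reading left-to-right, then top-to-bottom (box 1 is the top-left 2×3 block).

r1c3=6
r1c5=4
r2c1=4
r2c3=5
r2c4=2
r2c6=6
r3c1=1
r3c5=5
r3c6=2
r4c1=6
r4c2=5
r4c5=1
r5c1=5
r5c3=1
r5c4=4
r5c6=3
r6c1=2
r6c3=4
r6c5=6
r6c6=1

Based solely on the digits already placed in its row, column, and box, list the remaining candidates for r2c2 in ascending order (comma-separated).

1,3

Row 2 already contains {2, 4, 5, 6}.
Column 2 already contains {5}.
Its 2×3 block (box 1) already contains {4, 5, 6}.
Removing those from 1–6 leaves {1, 3} as the candidates for r2c2.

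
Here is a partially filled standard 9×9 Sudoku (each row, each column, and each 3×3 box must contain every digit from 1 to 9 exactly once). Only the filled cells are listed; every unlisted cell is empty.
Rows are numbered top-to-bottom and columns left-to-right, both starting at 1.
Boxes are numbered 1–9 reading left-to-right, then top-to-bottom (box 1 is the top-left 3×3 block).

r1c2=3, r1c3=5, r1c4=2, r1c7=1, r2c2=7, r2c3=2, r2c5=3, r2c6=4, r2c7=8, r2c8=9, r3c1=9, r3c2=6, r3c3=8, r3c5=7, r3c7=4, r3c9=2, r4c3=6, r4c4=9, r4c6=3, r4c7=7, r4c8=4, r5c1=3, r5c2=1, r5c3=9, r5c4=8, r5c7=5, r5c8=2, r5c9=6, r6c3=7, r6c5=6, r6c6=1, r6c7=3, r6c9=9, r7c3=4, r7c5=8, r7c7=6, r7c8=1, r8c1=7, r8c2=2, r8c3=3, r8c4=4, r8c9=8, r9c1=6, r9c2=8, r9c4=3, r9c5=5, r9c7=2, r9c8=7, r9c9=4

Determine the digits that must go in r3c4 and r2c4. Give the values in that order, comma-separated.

For r3c4:
  Consider where 1 can go in row 3.
  r3c6 is out (column 6 already has a 1).
  r3c8 is out (column 8 already has a 1).
  So the only cell in row 3 that can hold 1 is r3c4.
  So r3c4 = 1.
For r2c4:
  Consider where 6 can go in column 4.
  r3c4 is out (row 3 already has a 6).
  r6c4 is out (row 6 already has a 6).
  r7c4 is out (row 7 already has a 6).
  So the only cell in column 4 that can hold 6 is r2c4.
  So r2c4 = 6.

1,6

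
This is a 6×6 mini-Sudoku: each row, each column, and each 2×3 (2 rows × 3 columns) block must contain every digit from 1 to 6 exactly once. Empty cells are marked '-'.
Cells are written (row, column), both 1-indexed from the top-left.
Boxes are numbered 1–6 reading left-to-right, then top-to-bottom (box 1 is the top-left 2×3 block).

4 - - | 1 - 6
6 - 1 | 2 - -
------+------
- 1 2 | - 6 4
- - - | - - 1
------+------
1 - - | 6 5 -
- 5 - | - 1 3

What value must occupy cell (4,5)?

2

Cell (4,5) itself could take any of {2, 3} by direct elimination.
Consider where 2 can go in box 4.
(3,4) is out (row 3 already has a 2).
(4,4) is out (column 4 already has a 2).
So the only cell in box 4 that can hold 2 is (4,5).
Therefore (4,5) = 2.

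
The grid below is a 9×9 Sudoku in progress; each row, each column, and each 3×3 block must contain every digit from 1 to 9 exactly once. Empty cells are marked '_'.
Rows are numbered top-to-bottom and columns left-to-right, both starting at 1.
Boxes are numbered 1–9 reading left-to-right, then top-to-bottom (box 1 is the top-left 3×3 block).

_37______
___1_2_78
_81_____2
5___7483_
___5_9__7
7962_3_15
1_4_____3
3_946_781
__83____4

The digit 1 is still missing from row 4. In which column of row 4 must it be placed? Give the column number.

2

Consider where 1 can go in row 4.
r4c3 is out (column 3 already has a 1).
r4c4 is out (column 4 already has a 1).
r4c9 is out (column 9 already has a 1).
So the only cell in row 4 that can hold 1 is r4c2.
That is column 2.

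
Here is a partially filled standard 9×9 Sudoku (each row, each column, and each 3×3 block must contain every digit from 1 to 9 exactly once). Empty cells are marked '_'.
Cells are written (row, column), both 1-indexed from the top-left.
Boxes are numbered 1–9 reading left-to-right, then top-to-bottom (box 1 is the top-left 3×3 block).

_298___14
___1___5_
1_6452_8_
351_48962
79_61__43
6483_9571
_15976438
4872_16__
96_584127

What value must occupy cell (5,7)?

Row 5 already contains {1, 3, 4, 6, 7, 9}.
Column 7 already contains {1, 4, 5, 6, 9}.
Its 3×3 block (box 6) already contains {1, 2, 3, 4, 5, 6, 7, 9}.
The only value from 1–9 not eliminated is 8, so (5,7) = 8.

8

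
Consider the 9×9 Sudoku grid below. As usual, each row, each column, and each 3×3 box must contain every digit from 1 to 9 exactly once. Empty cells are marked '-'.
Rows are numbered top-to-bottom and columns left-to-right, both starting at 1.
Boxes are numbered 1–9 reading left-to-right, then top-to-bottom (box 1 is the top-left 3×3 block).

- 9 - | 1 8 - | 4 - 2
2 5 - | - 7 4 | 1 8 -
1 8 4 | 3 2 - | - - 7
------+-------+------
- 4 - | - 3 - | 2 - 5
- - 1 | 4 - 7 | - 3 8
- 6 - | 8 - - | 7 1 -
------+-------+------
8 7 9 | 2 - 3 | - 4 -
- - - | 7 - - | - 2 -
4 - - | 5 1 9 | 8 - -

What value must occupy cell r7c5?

Row 7 already contains {2, 3, 4, 7, 8, 9}.
Column 5 already contains {1, 2, 3, 7, 8}.
Its 3×3 block (box 8) already contains {1, 2, 3, 5, 7, 9}.
The only value from 1–9 not eliminated is 6, so r7c5 = 6.

6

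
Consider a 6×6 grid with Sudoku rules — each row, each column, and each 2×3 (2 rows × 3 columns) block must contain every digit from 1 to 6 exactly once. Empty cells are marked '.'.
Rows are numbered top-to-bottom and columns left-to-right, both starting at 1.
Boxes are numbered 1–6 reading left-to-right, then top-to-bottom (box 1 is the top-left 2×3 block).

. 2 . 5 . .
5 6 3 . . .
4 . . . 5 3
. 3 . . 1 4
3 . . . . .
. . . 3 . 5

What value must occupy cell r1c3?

Cell r1c3 itself could take any of {1, 4} by direct elimination.
Consider where 4 can go in box 1.
r1c1 is out (column 1 already has a 4).
So the only cell in box 1 that can hold 4 is r1c3.
Therefore r1c3 = 4.

4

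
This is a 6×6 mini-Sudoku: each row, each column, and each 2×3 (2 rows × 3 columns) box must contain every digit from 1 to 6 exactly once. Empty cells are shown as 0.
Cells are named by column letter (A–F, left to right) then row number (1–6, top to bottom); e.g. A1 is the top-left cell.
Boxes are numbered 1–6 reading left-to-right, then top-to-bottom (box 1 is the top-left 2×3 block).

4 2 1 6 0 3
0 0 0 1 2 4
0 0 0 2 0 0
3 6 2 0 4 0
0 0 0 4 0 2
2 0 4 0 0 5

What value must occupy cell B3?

4

Cell B3 itself could take any of {1, 4, 5} by direct elimination.
Consider where 4 can go in column B.
B2 is out (row 2 already has a 4).
B5 is out (row 5 already has a 4).
B6 is out (row 6 already has a 4).
So the only cell in column B that can hold 4 is B3.
Therefore B3 = 4.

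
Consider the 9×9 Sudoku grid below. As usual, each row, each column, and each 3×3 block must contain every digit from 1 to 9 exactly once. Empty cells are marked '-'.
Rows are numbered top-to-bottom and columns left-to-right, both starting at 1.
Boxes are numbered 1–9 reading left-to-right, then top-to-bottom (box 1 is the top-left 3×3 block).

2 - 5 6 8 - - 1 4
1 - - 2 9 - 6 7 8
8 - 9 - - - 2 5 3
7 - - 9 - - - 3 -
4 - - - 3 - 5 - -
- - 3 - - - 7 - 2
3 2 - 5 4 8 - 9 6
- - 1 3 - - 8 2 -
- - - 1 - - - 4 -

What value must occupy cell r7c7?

1

Row 7 already contains {2, 3, 4, 5, 6, 8, 9}.
Column 7 already contains {2, 5, 6, 7, 8}.
Its 3×3 block (box 9) already contains {2, 4, 6, 8, 9}.
The only value from 1–9 not eliminated is 1, so r7c7 = 1.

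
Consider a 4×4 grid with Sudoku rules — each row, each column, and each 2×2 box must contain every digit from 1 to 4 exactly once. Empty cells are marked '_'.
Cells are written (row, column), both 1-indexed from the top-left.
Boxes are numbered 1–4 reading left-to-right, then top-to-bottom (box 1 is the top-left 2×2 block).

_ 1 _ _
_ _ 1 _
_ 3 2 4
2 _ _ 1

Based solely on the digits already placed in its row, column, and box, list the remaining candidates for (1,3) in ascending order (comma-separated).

Row 1 already contains {1}.
Column 3 already contains {1, 2}.
Its 2×2 block (box 2) already contains {1}.
Removing those from 1–4 leaves {3, 4} as the candidates for (1,3).

3,4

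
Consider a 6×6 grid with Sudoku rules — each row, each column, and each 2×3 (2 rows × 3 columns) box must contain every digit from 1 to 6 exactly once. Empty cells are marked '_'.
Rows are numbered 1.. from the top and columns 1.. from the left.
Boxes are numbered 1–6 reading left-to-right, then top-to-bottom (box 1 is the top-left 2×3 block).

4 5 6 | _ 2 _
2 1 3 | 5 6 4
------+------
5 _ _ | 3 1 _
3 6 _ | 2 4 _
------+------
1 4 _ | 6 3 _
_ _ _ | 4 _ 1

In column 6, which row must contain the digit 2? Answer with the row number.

Consider where 2 can go in column 6.
row 1, column 6 is out (row 1 already has a 2).
row 3, column 6 is out (box 4 already has a 2).
row 4, column 6 is out (row 4 already has a 2).
So the only cell in column 6 that can hold 2 is row 5, column 6.
That is row 5.

5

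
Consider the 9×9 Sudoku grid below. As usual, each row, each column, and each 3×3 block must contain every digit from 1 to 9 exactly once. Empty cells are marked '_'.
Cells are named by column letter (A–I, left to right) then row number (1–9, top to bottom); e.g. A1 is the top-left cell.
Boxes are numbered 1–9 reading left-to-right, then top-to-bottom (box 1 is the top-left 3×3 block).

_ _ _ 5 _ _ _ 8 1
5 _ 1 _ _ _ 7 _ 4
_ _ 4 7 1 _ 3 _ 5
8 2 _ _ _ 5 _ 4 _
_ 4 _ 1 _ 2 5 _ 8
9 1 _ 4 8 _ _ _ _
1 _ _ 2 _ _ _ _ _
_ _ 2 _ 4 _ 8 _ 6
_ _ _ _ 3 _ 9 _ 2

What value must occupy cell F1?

4

Cell F1 itself could take any of {3, 4, 6, 9} by direct elimination.
Consider where 4 can go in box 2.
E1 is out (column E already has a 4).
D2 is out (row 2 already has a 4).
E2 is out (row 2 already has a 4).
F2 is out (row 2 already has a 4).
F3 is out (row 3 already has a 4).
So the only cell in box 2 that can hold 4 is F1.
Therefore F1 = 4.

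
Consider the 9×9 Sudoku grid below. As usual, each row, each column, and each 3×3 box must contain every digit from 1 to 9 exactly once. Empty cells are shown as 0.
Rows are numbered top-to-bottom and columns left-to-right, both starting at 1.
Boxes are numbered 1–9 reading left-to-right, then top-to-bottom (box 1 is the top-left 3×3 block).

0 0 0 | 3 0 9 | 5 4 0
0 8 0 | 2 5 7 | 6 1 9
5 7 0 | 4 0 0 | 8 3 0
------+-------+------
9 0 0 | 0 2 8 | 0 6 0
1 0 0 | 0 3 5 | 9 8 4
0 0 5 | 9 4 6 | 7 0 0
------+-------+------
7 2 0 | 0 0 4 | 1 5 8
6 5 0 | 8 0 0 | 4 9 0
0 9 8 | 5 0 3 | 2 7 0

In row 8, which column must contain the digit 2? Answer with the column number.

6

Consider where 2 can go in row 8.
r8c3 is out (box 7 already has a 2).
r8c5 is out (column 5 already has a 2).
r8c9 is out (box 9 already has a 2).
So the only cell in row 8 that can hold 2 is r8c6.
That is column 6.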